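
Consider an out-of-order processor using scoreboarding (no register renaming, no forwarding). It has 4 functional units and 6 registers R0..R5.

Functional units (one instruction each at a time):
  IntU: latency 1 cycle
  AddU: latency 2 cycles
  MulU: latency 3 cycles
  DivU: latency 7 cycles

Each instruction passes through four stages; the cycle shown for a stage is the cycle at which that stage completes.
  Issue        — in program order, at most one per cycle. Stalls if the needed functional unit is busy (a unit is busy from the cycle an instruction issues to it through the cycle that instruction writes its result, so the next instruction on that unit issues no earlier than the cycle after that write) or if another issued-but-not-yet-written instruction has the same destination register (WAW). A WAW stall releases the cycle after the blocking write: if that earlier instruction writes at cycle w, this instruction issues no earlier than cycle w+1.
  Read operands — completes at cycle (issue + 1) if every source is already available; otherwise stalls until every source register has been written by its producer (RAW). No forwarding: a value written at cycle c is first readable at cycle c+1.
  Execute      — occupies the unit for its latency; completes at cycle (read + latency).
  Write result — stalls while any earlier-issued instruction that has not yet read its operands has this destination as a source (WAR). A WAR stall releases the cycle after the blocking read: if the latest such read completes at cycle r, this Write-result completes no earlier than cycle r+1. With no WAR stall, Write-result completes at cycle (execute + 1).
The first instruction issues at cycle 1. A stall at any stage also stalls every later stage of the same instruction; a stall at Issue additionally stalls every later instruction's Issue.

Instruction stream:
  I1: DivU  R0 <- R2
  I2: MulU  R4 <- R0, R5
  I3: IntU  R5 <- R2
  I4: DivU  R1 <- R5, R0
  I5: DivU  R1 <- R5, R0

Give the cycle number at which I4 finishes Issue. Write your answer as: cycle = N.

  I1 | 1 | 2 | 9 | 10
  I2 | 2 | 11 | 14 | 15   RAW R0: wait I1 write@10
  I3 | 3 | 4 | 5 | 12   WAR R5: wait I2 read@11
  I4 | 11 | 13 | 20 | 21   struct: DivU busy until I1 writes@10 · RAW R5: wait I3 write@12
  I5 | 22 | 23 | 30 | 31   struct: DivU busy until I4 writes@21

cycle = 11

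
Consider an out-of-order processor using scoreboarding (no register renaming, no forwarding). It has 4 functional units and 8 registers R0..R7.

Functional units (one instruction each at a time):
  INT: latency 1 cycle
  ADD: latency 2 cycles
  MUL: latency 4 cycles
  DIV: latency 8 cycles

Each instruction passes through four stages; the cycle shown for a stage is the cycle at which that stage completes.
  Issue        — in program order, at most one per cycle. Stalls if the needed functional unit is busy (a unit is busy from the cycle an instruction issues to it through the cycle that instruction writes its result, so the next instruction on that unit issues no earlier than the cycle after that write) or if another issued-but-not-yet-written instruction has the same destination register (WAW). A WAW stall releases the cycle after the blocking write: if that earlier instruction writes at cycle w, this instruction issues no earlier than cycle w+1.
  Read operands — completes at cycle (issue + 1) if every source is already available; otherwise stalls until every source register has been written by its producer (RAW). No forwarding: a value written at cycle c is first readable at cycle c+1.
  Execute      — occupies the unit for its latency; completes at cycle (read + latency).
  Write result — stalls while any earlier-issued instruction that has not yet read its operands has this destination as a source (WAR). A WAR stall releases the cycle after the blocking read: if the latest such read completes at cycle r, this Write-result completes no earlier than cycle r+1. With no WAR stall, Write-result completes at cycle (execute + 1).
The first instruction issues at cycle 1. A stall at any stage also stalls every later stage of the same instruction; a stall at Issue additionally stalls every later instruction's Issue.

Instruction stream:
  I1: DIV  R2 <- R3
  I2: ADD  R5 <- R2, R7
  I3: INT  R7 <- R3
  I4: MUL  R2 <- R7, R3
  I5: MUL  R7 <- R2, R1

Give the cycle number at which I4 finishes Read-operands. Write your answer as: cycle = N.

cycle = 14

1) issue 1, read 2, done 10, write 11
2) issue 2, read 12, done 14, write 15  <RAW R2: wait I1 write@11>
3) issue 3, read 4, done 5, write 13  <WAR R7: wait I2 read@12>
4) issue 12, read 14, done 18, write 19  <WAW R2: wait I1 write@11 / RAW R7: wait I3 write@13>
5) issue 20, read 21, done 25, write 26  <struct: MUL busy until I4 writes@19>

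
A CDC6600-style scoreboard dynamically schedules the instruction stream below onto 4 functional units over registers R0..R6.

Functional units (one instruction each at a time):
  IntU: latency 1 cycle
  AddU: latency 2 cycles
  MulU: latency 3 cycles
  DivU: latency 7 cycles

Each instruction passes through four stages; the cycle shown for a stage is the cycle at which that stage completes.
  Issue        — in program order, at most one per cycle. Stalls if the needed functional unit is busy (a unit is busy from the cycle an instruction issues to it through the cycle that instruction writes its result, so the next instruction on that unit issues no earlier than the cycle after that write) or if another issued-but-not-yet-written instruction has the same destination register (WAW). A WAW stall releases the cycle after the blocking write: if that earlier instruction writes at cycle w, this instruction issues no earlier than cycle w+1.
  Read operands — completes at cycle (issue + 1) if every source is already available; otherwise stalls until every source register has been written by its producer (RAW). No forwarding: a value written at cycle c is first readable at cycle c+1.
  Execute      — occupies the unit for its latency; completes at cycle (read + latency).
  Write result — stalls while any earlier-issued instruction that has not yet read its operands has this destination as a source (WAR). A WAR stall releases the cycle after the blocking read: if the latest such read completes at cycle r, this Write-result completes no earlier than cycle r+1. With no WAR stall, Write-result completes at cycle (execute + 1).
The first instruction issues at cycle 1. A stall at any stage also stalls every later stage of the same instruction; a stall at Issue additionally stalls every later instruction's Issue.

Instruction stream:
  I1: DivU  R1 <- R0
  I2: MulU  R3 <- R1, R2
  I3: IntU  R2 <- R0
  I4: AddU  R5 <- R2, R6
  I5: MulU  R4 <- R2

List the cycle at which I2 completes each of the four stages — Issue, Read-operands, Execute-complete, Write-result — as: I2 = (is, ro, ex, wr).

I1: IS=1 RO=2 EX=9 WR=10
I2: IS=2 RO=11 EX=14 WR=15  [RAW R1: wait I1 write@10]
I3: IS=3 RO=4 EX=5 WR=12  [WAR R2: wait I2 read@11]
I4: IS=4 RO=13 EX=15 WR=16  [RAW R2: wait I3 write@12]
I5: IS=16 RO=17 EX=20 WR=21  [struct: MulU busy until I2 writes@15]

I2 = (2, 11, 14, 15)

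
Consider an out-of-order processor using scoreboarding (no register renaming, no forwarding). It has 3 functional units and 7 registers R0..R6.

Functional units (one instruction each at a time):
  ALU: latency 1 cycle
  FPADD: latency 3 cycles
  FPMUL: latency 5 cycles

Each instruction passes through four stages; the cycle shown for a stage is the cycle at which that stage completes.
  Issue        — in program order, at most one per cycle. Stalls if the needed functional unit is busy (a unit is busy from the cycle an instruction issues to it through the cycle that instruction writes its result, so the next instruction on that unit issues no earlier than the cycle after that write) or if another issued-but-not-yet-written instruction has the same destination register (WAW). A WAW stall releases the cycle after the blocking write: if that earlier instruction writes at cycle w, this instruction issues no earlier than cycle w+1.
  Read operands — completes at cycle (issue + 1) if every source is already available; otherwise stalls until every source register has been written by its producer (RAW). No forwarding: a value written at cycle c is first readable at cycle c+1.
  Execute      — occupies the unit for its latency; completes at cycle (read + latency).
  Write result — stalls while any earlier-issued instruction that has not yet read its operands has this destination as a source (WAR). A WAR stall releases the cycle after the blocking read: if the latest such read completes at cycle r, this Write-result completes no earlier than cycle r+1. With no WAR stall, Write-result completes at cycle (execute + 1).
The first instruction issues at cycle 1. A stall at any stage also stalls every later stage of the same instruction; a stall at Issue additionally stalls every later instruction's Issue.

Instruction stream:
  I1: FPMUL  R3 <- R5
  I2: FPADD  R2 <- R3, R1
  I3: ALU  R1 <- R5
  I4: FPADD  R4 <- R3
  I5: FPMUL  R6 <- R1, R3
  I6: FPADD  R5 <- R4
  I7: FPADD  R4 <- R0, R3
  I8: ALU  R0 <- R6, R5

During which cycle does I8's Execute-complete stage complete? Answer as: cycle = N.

cycle 1: I1→FPMUL
cycle 2: I1 RO; I2→FPADD
cycle 3: I3→ALU
cycle 4: I3 RO
cycle 5: I3 EX
cycle 7: I1 EX
cycle 8: I1 WR R3
cycle 9: I2 RO
cycle 10: I3 WR R1
cycle 12: I2 EX
cycle 13: I2 WR R2
cycle 14: I4→FPADD
cycle 15: I4 RO; I5→FPMUL
cycle 16: I5 RO
cycle 18: I4 EX
cycle 19: I4 WR R4
cycle 20: I6→FPADD
cycle 21: I5 EX; I6 RO
cycle 22: I5 WR R6
cycle 24: I6 EX
cycle 25: I6 WR R5
cycle 26: I7→FPADD
cycle 27: I7 RO; I8→ALU
cycle 28: I8 RO
cycle 29: I8 EX
cycle 30: I7 EX; I8 WR R0
cycle 31: I7 WR R4

cycle = 29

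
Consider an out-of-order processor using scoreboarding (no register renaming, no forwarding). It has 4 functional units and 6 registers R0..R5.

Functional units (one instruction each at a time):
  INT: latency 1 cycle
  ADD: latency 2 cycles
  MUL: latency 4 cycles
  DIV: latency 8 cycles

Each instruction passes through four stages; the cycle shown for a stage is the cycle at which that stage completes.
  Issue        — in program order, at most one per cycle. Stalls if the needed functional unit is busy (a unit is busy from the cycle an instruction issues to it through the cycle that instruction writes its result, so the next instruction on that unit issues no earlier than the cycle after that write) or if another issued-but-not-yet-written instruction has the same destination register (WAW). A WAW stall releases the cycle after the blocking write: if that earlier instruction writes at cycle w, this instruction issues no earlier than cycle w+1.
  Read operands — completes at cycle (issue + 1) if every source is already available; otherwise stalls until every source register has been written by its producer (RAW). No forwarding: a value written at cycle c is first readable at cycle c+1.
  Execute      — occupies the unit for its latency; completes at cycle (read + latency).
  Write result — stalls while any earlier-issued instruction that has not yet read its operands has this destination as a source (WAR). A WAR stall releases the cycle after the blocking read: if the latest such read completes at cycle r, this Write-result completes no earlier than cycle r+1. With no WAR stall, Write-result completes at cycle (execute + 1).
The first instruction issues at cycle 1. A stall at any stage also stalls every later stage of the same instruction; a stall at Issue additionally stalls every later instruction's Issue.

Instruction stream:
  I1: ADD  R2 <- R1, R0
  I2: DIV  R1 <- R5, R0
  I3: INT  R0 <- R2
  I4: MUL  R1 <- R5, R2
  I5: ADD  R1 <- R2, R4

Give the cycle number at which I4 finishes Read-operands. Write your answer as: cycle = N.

I1 -> (1, 2, 4, 5)
I2 -> (2, 3, 11, 12)
I3 -> (3, 6, 7, 8)  // RAW R2: wait I1 write@5
I4 -> (13, 14, 18, 19)  // WAW R1: wait I2 write@12
I5 -> (20, 21, 23, 24)  // WAW R1: wait I4 write@19

cycle = 14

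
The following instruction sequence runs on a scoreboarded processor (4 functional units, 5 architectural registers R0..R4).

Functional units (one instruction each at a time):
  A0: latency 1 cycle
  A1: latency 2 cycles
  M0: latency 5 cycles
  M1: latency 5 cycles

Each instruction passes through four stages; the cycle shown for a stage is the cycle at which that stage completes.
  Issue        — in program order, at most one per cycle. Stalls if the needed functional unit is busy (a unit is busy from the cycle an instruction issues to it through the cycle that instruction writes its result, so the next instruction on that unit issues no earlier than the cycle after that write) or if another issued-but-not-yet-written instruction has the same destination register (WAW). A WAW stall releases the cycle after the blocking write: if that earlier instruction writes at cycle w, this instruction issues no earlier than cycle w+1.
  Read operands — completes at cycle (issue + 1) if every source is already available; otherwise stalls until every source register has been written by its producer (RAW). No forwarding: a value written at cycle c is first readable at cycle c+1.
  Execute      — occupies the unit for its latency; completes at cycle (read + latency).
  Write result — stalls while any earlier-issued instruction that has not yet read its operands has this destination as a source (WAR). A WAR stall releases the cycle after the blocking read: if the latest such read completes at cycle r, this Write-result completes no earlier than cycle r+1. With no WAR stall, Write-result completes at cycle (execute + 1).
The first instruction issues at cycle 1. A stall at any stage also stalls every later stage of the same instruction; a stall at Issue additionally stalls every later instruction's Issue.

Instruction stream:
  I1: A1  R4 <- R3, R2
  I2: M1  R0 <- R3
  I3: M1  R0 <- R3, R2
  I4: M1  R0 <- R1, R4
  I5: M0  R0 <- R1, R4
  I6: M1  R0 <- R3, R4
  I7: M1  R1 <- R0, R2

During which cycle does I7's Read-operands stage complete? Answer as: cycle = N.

[I1] 1/2/4/5
[I2] 2/3/8/9
[I3] 10/11/16/17  (struct: M1 busy until I2 writes@9)
[I4] 18/19/24/25  (struct: M1 busy until I3 writes@17)
[I5] 26/27/32/33  (WAW R0: wait I4 write@25)
[I6] 34/35/40/41  (WAW R0: wait I5 write@33)
[I7] 42/43/48/49  (struct: M1 busy until I6 writes@41)

cycle = 43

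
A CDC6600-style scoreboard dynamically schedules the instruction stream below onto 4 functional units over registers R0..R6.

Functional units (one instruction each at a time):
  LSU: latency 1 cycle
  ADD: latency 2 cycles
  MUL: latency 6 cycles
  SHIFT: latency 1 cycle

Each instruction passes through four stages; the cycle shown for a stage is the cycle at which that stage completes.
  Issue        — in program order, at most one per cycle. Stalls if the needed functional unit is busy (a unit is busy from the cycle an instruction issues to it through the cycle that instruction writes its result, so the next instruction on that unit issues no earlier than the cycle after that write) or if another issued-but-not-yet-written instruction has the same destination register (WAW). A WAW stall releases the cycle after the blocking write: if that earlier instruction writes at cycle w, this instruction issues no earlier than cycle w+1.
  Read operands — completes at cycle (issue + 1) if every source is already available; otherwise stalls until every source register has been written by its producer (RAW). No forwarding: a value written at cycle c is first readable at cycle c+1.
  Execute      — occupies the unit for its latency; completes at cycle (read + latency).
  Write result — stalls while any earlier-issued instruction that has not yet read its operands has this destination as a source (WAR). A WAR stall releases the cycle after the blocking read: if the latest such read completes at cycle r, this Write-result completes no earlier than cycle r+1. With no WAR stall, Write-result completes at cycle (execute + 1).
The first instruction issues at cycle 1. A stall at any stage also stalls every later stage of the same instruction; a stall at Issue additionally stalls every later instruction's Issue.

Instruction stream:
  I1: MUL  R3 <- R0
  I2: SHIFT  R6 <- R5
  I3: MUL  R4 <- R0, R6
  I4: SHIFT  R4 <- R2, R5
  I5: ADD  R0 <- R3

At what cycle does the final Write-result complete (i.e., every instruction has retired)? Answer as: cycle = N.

cycle = 24

[I1] 1/2/8/9
[I2] 2/3/4/5
[I3] 10/11/17/18  (struct: MUL busy until I1 writes@9)
[I4] 19/20/21/22  (WAW R4: wait I3 write@18)
[I5] 20/21/23/24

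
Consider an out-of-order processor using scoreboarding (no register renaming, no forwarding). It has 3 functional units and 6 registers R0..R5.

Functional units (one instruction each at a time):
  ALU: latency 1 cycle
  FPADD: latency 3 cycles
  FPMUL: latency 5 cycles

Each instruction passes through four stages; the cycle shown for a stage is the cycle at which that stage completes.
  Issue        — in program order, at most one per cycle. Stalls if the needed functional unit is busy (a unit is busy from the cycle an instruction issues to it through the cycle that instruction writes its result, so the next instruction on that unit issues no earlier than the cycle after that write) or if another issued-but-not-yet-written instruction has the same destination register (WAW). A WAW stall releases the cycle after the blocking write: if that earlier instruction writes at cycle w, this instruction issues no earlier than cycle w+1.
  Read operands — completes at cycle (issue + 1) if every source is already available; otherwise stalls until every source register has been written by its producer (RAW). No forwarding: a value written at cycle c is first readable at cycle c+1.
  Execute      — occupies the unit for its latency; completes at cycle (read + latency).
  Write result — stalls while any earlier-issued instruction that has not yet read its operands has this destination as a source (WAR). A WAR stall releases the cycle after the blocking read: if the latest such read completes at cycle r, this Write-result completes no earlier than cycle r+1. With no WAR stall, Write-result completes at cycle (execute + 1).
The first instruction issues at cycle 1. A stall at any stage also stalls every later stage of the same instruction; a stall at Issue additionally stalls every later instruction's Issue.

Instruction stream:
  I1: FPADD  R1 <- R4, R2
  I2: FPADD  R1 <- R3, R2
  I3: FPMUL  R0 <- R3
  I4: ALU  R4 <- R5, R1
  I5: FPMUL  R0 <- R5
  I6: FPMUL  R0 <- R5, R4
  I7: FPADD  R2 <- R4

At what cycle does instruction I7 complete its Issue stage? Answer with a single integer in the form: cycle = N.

t=1  I1→FPADD
t=2  I1 RO
t=5  I1 EX
t=6  I1 WR R1
t=7  I2→FPADD
t=8  I2 RO, I3→FPMUL
t=9  I3 RO, I4→ALU
t=11  I2 EX
t=12  I2 WR R1
t=13  I4 RO
t=14  I3 EX, I4 EX
t=15  I3 WR R0, I4 WR R4
t=16  I5→FPMUL
t=17  I5 RO
t=22  I5 EX
t=23  I5 WR R0
t=24  I6→FPMUL
t=25  I6 RO, I7→FPADD
t=26  I7 RO
t=29  I7 EX
t=30  I6 EX, I7 WR R2
t=31  I6 WR R0

cycle = 25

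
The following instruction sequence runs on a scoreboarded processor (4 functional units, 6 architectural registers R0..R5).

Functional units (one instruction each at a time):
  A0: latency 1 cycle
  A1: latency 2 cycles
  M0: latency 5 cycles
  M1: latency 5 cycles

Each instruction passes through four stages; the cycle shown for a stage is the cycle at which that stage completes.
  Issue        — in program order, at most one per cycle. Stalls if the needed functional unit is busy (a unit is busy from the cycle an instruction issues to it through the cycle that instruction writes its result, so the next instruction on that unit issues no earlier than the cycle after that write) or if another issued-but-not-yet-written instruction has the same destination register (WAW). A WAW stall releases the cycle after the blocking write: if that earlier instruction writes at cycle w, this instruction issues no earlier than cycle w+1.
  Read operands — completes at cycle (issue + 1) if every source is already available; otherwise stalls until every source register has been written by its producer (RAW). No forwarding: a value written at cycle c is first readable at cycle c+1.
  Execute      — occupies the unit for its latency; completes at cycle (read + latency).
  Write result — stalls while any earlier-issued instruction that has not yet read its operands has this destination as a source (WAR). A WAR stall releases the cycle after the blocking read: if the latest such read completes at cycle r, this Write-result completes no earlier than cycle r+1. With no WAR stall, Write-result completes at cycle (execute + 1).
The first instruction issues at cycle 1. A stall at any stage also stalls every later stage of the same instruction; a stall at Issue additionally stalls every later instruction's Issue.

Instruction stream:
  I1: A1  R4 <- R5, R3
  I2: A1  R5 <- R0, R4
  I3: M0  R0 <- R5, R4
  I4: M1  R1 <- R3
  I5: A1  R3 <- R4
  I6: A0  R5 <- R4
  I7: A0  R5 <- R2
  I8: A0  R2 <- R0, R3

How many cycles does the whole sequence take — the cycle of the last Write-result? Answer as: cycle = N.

cycle = 23

[1] issue I1 (A1)
[2] I1 read-ops
[4] I1 finished on A1
[5] I1→R4
[6] issue I2 (A1)
[7] I2 read-ops · issue I3 (M0)
[8] issue I4 (M1)
[9] I2 finished on A1 · I4 read-ops
[10] I2→R5
[11] I3 read-ops · issue I5 (A1)
[12] I5 read-ops · issue I6 (A0)
[13] I6 read-ops
[14] I4 finished on M1 · I5 finished on A1 · I6 finished on A0
[15] I4→R1 · I5→R3 · I6→R5
[16] I3 finished on M0 · issue I7 (A0)
[17] I3→R0 · I7 read-ops
[18] I7 finished on A0
[19] I7→R5
[20] issue I8 (A0)
[21] I8 read-ops
[22] I8 finished on A0
[23] I8→R2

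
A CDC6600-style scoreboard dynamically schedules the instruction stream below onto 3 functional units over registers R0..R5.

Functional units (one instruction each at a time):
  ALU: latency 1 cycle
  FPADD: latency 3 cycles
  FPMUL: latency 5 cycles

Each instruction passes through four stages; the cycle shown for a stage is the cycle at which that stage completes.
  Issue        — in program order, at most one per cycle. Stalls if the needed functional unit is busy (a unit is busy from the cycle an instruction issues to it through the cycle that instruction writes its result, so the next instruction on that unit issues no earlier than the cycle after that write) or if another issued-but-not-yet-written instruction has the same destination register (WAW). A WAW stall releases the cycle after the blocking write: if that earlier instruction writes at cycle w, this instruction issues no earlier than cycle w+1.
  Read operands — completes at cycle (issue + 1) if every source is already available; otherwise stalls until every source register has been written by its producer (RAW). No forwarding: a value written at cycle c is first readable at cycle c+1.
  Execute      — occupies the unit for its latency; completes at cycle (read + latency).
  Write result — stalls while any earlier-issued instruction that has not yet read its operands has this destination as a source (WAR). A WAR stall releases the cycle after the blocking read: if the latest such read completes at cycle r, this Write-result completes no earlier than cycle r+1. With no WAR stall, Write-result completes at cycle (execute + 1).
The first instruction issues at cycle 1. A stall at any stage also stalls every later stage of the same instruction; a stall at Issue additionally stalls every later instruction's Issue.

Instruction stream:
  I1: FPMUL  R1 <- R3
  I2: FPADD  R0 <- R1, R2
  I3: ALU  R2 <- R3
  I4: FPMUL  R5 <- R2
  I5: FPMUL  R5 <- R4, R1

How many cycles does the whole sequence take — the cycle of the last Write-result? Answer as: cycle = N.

cycle = 25

I1: IS=1 RO=2 EX=7 WR=8
I2: IS=2 RO=9 EX=12 WR=13  [RAW R1: wait I1 write@8]
I3: IS=3 RO=4 EX=5 WR=10  [WAR R2: wait I2 read@9]
I4: IS=9 RO=11 EX=16 WR=17  [struct: FPMUL busy until I1 writes@8; RAW R2: wait I3 write@10]
I5: IS=18 RO=19 EX=24 WR=25  [struct: FPMUL busy until I4 writes@17]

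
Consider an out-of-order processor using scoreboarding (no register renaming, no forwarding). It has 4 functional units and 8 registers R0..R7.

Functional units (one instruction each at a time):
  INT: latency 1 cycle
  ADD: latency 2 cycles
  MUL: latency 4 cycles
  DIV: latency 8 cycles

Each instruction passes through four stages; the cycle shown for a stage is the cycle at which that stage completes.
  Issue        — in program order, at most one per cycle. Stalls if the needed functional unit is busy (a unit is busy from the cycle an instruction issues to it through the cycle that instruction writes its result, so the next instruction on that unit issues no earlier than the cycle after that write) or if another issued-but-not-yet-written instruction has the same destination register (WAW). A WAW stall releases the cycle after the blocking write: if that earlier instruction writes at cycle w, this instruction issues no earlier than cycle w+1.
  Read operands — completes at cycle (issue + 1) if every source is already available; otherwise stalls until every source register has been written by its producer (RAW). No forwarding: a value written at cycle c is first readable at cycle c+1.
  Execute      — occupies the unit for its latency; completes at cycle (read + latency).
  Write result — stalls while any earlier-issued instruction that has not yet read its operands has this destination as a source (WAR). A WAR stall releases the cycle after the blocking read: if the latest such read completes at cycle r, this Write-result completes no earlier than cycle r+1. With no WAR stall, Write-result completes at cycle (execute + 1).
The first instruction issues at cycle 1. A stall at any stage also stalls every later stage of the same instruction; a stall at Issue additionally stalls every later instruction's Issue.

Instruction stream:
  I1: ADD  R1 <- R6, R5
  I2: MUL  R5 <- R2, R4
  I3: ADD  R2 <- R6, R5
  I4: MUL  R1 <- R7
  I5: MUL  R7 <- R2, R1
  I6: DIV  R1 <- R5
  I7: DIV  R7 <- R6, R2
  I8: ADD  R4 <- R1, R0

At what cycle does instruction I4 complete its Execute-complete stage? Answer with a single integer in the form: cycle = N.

cycle = 14

cycle 1: I1 dispatched to ADD
cycle 2: I1 operands ready | I2 dispatched to MUL
cycle 3: I2 operands ready
cycle 4: I1 complete
cycle 5: R1←I1
cycle 6: I3 dispatched to ADD
cycle 7: I2 complete
cycle 8: R5←I2
cycle 9: I3 operands ready | I4 dispatched to MUL
cycle 10: I4 operands ready
cycle 11: I3 complete
cycle 12: R2←I3
cycle 14: I4 complete
cycle 15: R1←I4
cycle 16: I5 dispatched to MUL
cycle 17: I5 operands ready | I6 dispatched to DIV
cycle 18: I6 operands ready
cycle 21: I5 complete
cycle 22: R7←I5
cycle 26: I6 complete
cycle 27: R1←I6
cycle 28: I7 dispatched to DIV
cycle 29: I7 operands ready | I8 dispatched to ADD
cycle 30: I8 operands ready
cycle 32: I8 complete
cycle 33: R4←I8
cycle 37: I7 complete
cycle 38: R7←I7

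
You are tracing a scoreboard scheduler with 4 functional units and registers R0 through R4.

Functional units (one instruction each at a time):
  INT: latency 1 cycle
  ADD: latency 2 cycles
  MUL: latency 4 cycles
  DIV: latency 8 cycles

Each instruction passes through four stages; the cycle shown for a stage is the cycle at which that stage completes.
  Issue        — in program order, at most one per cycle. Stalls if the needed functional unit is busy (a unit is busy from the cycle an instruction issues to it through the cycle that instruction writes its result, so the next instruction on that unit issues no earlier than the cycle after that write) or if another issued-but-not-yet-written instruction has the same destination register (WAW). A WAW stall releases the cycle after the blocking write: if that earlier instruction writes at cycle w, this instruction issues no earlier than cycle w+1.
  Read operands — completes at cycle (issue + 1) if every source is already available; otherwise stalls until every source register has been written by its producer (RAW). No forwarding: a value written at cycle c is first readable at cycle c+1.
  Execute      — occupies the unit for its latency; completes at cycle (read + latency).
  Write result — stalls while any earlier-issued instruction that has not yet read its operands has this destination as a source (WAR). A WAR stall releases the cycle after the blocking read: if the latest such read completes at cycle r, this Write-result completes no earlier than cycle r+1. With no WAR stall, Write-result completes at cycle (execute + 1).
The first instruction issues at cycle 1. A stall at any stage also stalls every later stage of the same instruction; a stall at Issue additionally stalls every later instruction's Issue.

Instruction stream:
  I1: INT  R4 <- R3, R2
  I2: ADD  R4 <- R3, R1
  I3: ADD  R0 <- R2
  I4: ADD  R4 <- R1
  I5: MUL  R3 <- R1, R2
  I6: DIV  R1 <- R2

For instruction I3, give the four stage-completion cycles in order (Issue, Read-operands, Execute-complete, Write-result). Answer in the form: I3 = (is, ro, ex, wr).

[1] I1→INT
[2] I1 RO
[3] I1 EX
[4] I1 WR R4
[5] I2→ADD
[6] I2 RO
[8] I2 EX
[9] I2 WR R4
[10] I3→ADD
[11] I3 RO
[13] I3 EX
[14] I3 WR R0
[15] I4→ADD
[16] I4 RO · I5→MUL
[17] I5 RO · I6→DIV
[18] I4 EX · I6 RO
[19] I4 WR R4
[21] I5 EX
[22] I5 WR R3
[26] I6 EX
[27] I6 WR R1

I3 = (10, 11, 13, 14)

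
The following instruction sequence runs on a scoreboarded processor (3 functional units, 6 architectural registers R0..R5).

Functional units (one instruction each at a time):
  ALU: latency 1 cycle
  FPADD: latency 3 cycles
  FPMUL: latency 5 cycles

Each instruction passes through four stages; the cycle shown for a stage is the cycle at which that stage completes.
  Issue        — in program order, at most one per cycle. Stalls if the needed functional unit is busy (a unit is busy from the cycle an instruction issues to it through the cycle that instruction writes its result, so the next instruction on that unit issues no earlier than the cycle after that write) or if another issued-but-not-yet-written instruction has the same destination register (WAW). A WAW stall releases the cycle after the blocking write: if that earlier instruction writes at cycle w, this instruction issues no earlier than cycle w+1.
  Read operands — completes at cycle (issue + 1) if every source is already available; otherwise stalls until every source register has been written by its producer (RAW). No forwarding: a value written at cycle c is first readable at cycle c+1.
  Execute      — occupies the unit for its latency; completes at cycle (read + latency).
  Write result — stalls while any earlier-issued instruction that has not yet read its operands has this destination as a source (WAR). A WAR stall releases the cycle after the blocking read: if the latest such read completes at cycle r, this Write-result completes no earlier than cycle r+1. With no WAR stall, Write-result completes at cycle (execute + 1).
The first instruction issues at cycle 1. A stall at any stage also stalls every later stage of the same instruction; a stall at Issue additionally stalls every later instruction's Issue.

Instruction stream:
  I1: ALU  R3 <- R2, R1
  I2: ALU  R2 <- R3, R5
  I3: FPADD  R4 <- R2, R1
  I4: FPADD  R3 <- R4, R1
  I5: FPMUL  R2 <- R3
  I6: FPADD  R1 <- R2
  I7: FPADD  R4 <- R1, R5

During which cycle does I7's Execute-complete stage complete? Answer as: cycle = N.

1) issue 1, read 2, done 3, write 4
2) issue 5, read 6, done 7, write 8  <struct: ALU busy until I1 writes@4>
3) issue 6, read 9, done 12, write 13  <RAW R2: wait I2 write@8>
4) issue 14, read 15, done 18, write 19  <struct: FPADD busy until I3 writes@13>
5) issue 15, read 20, done 25, write 26  <RAW R3: wait I4 write@19>
6) issue 20, read 27, done 30, write 31  <struct: FPADD busy until I4 writes@19 / RAW R2: wait I5 write@26>
7) issue 32, read 33, done 36, write 37  <struct: FPADD busy until I6 writes@31>

cycle = 36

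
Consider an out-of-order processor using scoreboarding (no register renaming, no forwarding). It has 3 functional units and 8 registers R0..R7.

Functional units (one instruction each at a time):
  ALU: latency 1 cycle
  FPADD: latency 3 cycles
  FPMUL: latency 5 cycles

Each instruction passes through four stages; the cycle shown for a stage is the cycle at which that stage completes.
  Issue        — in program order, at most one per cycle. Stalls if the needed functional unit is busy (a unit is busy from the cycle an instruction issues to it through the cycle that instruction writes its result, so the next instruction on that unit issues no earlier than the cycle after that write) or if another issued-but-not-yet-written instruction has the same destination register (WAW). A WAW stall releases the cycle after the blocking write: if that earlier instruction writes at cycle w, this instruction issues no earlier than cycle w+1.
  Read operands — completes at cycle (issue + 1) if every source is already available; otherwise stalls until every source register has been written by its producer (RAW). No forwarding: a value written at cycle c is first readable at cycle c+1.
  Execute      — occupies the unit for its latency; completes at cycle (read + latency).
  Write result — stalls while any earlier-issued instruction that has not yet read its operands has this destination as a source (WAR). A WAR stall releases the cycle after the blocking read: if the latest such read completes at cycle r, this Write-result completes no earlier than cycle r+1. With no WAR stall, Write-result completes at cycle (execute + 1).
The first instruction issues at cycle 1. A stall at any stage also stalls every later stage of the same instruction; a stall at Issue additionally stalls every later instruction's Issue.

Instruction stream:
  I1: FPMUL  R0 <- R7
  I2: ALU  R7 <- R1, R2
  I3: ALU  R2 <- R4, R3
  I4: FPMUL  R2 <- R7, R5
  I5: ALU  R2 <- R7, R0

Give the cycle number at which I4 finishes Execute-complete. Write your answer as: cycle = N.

  I1 | 1 | 2 | 7 | 8
  I2 | 2 | 3 | 4 | 5
  I3 | 6 | 7 | 8 | 9   struct: ALU busy until I2 writes@5
  I4 | 10 | 11 | 16 | 17   WAW R2: wait I3 write@9
  I5 | 18 | 19 | 20 | 21   WAW R2: wait I4 write@17

cycle = 16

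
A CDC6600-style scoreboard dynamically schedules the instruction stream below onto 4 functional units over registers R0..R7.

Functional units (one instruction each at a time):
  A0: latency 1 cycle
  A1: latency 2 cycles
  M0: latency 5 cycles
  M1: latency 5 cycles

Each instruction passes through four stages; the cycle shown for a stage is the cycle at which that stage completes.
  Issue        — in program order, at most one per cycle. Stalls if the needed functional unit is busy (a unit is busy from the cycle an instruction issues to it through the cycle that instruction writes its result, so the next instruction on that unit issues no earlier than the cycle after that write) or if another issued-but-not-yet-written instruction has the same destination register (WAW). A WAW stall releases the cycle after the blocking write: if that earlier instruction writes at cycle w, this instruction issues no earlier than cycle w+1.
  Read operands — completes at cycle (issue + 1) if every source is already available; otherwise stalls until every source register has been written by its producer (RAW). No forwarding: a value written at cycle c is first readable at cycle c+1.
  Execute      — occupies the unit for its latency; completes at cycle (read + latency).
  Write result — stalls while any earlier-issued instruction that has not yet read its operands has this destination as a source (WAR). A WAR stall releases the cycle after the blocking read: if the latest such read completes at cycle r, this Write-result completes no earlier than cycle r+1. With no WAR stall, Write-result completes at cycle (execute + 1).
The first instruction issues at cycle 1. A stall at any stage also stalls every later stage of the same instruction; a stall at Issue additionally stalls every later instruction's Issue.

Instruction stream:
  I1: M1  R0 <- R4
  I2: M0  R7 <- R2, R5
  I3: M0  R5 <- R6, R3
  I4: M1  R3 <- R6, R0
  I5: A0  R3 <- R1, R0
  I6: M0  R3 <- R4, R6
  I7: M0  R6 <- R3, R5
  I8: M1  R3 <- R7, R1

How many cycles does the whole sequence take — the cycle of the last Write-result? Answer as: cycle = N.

cycle = 39

t=1  issue I1 (M1)
t=2  I1 read-ops | issue I2 (M0)
t=3  I2 read-ops
t=7  I1 finished on M1
t=8  I1→R0 | I2 finished on M0
t=9  I2→R7
t=10  issue I3 (M0)
t=11  I3 read-ops | issue I4 (M1)
t=12  I4 read-ops
t=16  I3 finished on M0
t=17  I3→R5 | I4 finished on M1
t=18  I4→R3
t=19  issue I5 (A0)
t=20  I5 read-ops
t=21  I5 finished on A0
t=22  I5→R3
t=23  issue I6 (M0)
t=24  I6 read-ops
t=29  I6 finished on M0
t=30  I6→R3
t=31  issue I7 (M0)
t=32  I7 read-ops | issue I8 (M1)
t=33  I8 read-ops
t=37  I7 finished on M0
t=38  I7→R6 | I8 finished on M1
t=39  I8→R3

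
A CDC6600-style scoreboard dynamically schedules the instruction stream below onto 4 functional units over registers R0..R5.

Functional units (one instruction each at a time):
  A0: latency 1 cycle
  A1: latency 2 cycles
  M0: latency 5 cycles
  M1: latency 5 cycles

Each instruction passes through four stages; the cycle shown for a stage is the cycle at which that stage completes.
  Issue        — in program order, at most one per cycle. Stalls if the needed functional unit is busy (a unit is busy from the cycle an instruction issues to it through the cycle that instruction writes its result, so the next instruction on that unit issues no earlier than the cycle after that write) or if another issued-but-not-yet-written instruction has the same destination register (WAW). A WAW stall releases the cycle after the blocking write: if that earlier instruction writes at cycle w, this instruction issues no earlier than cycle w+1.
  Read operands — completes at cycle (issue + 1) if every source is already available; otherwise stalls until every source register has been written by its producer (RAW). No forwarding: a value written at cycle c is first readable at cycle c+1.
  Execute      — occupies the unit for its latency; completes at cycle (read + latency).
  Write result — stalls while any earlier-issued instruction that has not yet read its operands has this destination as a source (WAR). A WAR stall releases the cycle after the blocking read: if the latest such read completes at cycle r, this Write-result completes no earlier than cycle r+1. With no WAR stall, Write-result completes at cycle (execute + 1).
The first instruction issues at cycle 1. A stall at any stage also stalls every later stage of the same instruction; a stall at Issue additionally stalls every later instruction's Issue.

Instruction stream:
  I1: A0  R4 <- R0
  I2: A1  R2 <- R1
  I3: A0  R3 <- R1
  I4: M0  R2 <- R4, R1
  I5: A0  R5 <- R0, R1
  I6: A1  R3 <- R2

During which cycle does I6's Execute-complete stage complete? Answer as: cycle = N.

cycle = 17

1) issue 1, read 2, done 3, write 4
2) issue 2, read 3, done 5, write 6
3) issue 5, read 6, done 7, write 8  <struct: A0 busy until I1 writes@4>
4) issue 7, read 8, done 13, write 14  <WAW R2: wait I2 write@6>
5) issue 9, read 10, done 11, write 12  <struct: A0 busy until I3 writes@8>
6) issue 10, read 15, done 17, write 18  <RAW R2: wait I4 write@14>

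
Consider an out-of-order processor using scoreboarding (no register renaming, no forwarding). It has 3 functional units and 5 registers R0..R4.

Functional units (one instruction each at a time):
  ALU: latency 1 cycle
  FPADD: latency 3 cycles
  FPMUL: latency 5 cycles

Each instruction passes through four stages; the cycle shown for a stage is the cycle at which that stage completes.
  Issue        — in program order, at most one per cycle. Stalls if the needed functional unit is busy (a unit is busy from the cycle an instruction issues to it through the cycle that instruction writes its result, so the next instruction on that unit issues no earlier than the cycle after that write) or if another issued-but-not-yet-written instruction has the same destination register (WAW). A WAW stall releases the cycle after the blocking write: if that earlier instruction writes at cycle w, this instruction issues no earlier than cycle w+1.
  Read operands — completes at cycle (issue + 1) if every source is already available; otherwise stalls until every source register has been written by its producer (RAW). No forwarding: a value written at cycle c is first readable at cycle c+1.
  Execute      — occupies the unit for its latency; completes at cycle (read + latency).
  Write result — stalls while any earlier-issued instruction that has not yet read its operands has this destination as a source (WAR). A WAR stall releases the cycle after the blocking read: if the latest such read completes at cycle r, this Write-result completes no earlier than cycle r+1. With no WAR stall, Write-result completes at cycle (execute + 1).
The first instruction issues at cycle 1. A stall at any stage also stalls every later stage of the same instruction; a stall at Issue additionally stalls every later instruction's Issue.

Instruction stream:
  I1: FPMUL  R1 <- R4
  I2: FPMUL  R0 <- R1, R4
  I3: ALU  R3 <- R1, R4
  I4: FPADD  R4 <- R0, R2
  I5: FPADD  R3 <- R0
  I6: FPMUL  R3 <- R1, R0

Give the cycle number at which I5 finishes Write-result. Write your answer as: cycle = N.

c1: I1 dispatched to FPMUL
c2: I1 operands ready
c7: I1 complete
c8: R1←I1
c9: I2 dispatched to FPMUL
c10: I2 operands ready · I3 dispatched to ALU
c11: I3 operands ready · I4 dispatched to FPADD
c12: I3 complete
c13: R3←I3
c15: I2 complete
c16: R0←I2
c17: I4 operands ready
c20: I4 complete
c21: R4←I4
c22: I5 dispatched to FPADD
c23: I5 operands ready
c26: I5 complete
c27: R3←I5
c28: I6 dispatched to FPMUL
c29: I6 operands ready
c34: I6 complete
c35: R3←I6

cycle = 27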